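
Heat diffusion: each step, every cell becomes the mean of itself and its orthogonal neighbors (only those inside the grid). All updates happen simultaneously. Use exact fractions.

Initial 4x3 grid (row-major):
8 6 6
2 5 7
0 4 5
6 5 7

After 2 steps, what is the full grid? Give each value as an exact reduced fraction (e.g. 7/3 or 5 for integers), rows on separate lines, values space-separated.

After step 1:
  16/3 25/4 19/3
  15/4 24/5 23/4
  3 19/5 23/4
  11/3 11/2 17/3
After step 2:
  46/9 1363/240 55/9
  1013/240 487/100 679/120
  853/240 457/100 629/120
  73/18 559/120 203/36

Answer: 46/9 1363/240 55/9
1013/240 487/100 679/120
853/240 457/100 629/120
73/18 559/120 203/36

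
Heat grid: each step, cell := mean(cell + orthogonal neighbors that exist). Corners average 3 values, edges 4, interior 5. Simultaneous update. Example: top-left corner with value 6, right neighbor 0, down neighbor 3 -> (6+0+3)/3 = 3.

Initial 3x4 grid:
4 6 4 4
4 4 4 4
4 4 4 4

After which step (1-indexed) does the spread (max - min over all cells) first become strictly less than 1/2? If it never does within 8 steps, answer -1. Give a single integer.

Step 1: max=14/3, min=4, spread=2/3
Step 2: max=271/60, min=4, spread=31/60
Step 3: max=2371/540, min=4, spread=211/540
  -> spread < 1/2 first at step 3
Step 4: max=232897/54000, min=3647/900, spread=14077/54000
Step 5: max=2084407/486000, min=219683/54000, spread=5363/24300
Step 6: max=62060809/14580000, min=122869/30000, spread=93859/583200
Step 7: max=3709474481/874800000, min=199736467/48600000, spread=4568723/34992000
Step 8: max=221732435629/52488000000, min=6013618889/1458000000, spread=8387449/83980800

Answer: 3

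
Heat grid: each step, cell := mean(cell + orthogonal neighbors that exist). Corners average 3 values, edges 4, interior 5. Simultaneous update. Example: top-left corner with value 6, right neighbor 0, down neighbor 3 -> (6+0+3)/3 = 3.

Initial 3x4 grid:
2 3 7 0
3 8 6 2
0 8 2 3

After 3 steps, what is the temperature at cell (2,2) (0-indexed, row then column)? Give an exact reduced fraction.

Step 1: cell (2,2) = 19/4
Step 2: cell (2,2) = 199/48
Step 3: cell (2,2) = 29651/7200
Full grid after step 3:
  8461/2160 3797/900 4871/1200 517/144
  57277/14400 13099/3000 6227/1500 51187/14400
  4403/1080 31051/7200 29651/7200 385/108

Answer: 29651/7200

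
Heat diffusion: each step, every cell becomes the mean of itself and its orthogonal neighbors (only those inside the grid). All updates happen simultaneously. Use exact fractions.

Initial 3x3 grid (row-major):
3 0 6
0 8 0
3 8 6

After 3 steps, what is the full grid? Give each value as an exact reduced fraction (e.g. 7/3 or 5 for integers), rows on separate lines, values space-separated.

After step 1:
  1 17/4 2
  7/2 16/5 5
  11/3 25/4 14/3
After step 2:
  35/12 209/80 15/4
  341/120 111/25 223/60
  161/36 1067/240 191/36
After step 3:
  2009/720 16463/4800 2419/720
  26407/7200 5417/1500 15491/3600
  8467/2160 67189/14400 9697/2160

Answer: 2009/720 16463/4800 2419/720
26407/7200 5417/1500 15491/3600
8467/2160 67189/14400 9697/2160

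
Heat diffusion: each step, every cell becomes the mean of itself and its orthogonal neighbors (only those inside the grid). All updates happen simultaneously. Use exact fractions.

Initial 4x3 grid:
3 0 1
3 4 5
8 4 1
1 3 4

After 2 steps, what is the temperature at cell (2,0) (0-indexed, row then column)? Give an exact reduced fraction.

Step 1: cell (2,0) = 4
Step 2: cell (2,0) = 33/8
Full grid after step 2:
  17/6 23/10 9/4
  137/40 329/100 229/80
  33/8 177/50 155/48
  11/3 41/12 55/18

Answer: 33/8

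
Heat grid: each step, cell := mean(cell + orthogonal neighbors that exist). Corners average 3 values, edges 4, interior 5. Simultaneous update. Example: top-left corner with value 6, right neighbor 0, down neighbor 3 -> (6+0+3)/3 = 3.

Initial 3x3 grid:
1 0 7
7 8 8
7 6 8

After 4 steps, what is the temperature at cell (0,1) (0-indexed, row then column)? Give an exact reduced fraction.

Answer: 281947/54000

Derivation:
Step 1: cell (0,1) = 4
Step 2: cell (0,1) = 131/30
Step 3: cell (0,1) = 18179/3600
Step 4: cell (0,1) = 281947/54000
Full grid after step 4:
  653681/129600 281947/54000 243727/43200
  4762277/864000 2121299/360000 5303777/864000
  49691/8100 1841509/288000 216139/32400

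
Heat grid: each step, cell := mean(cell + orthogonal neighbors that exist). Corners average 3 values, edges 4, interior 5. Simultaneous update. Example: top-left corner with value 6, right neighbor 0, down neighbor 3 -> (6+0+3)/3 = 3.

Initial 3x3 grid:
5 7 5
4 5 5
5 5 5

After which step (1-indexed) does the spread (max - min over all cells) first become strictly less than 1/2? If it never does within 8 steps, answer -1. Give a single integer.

Answer: 3

Derivation:
Step 1: max=17/3, min=14/3, spread=1
Step 2: max=217/40, min=173/36, spread=223/360
Step 3: max=5771/1080, min=10627/2160, spread=61/144
  -> spread < 1/2 first at step 3
Step 4: max=341107/64800, min=643889/129600, spread=511/1728
Step 5: max=20324279/3888000, min=39032683/7776000, spread=4309/20736
Step 6: max=1211434063/233280000, min=2354815001/466560000, spread=36295/248832
Step 7: max=72404355611/13996800000, min=141942089347/27993600000, spread=305773/2985984
Step 8: max=4330821952267/839808000000, min=8540896201409/1679616000000, spread=2575951/35831808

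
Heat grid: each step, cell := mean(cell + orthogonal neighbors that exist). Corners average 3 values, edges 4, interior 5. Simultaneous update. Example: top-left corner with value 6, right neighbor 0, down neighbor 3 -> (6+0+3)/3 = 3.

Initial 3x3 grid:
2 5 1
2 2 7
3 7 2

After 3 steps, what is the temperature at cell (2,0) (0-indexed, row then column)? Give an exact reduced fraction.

Step 1: cell (2,0) = 4
Step 2: cell (2,0) = 13/4
Step 3: cell (2,0) = 2657/720
Full grid after step 3:
  2317/720 22751/7200 4033/1080
  14959/4800 22699/6000 6619/1800
  2657/720 26501/7200 4543/1080

Answer: 2657/720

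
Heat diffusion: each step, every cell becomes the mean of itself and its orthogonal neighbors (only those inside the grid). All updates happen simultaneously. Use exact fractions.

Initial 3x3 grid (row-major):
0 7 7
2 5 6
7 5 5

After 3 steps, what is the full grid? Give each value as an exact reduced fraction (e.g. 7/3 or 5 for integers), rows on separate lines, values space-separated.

Answer: 607/144 13843/2880 1171/216
6209/1440 2953/600 1747/320
247/54 2413/480 2353/432

Derivation:
After step 1:
  3 19/4 20/3
  7/2 5 23/4
  14/3 11/2 16/3
After step 2:
  15/4 233/48 103/18
  97/24 49/10 91/16
  41/9 41/8 199/36
After step 3:
  607/144 13843/2880 1171/216
  6209/1440 2953/600 1747/320
  247/54 2413/480 2353/432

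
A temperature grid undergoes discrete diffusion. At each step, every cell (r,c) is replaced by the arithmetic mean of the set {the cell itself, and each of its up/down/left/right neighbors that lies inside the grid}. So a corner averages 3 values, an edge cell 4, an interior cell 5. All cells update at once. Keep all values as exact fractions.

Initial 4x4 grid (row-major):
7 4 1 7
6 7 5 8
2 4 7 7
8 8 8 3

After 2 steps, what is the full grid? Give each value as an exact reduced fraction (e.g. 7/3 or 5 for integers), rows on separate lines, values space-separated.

Answer: 191/36 149/30 299/60 49/9
641/120 533/100 28/5 359/60
221/40 29/5 603/100 63/10
6 251/40 257/40 25/4

Derivation:
After step 1:
  17/3 19/4 17/4 16/3
  11/2 26/5 28/5 27/4
  5 28/5 31/5 25/4
  6 7 13/2 6
After step 2:
  191/36 149/30 299/60 49/9
  641/120 533/100 28/5 359/60
  221/40 29/5 603/100 63/10
  6 251/40 257/40 25/4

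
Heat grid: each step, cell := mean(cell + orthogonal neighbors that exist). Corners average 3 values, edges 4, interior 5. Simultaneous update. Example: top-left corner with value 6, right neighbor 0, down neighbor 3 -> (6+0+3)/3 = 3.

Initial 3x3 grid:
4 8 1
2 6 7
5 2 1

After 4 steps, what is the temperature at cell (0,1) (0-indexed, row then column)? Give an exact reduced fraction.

Answer: 17369/3840

Derivation:
Step 1: cell (0,1) = 19/4
Step 2: cell (0,1) = 79/16
Step 3: cell (0,1) = 881/192
Step 4: cell (0,1) = 17369/3840
Full grid after step 4:
  5753/1296 17369/3840 11585/2592
  145711/34560 60457/14400 146701/34560
  6775/1728 68113/17280 20419/5184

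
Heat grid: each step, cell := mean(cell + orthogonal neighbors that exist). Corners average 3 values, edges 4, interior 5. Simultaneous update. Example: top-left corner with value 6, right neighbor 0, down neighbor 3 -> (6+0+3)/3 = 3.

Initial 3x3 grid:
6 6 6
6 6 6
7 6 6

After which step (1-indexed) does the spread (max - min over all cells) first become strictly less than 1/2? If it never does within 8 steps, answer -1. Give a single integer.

Step 1: max=19/3, min=6, spread=1/3
  -> spread < 1/2 first at step 1
Step 2: max=113/18, min=6, spread=5/18
Step 3: max=1337/216, min=6, spread=41/216
Step 4: max=79891/12960, min=2171/360, spread=347/2592
Step 5: max=4772537/777600, min=21757/3600, spread=2921/31104
Step 6: max=285764539/46656000, min=2617483/432000, spread=24611/373248
Step 7: max=17114882033/2799360000, min=58976741/9720000, spread=207329/4478976
Step 8: max=1025799552451/167961600000, min=3149201599/518400000, spread=1746635/53747712

Answer: 1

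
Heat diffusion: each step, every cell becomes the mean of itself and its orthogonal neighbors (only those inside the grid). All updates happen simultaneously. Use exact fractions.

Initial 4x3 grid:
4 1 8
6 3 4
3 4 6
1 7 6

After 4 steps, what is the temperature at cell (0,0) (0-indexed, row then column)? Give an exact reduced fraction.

Answer: 128861/32400

Derivation:
Step 1: cell (0,0) = 11/3
Step 2: cell (0,0) = 35/9
Step 3: cell (0,0) = 4133/1080
Step 4: cell (0,0) = 128861/32400
Full grid after step 4:
  128861/32400 147929/36000 283847/64800
  428057/108000 256939/60000 969989/216000
  448307/108000 131807/30000 1032989/216000
  274057/64800 661391/144000 19577/4050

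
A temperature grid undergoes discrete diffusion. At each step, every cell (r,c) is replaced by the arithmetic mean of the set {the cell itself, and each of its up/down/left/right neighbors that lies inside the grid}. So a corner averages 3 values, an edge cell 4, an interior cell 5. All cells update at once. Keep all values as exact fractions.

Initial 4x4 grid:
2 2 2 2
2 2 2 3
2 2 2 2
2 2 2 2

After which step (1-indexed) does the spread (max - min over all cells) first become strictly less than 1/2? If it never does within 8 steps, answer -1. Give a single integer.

Answer: 1

Derivation:
Step 1: max=7/3, min=2, spread=1/3
  -> spread < 1/2 first at step 1
Step 2: max=271/120, min=2, spread=31/120
Step 3: max=2371/1080, min=2, spread=211/1080
Step 4: max=232843/108000, min=2, spread=16843/108000
Step 5: max=2082643/972000, min=18079/9000, spread=130111/972000
Step 6: max=61962367/29160000, min=1087159/540000, spread=3255781/29160000
Step 7: max=1849953691/874800000, min=1091107/540000, spread=82360351/874800000
Step 8: max=55239316891/26244000000, min=196906441/97200000, spread=2074577821/26244000000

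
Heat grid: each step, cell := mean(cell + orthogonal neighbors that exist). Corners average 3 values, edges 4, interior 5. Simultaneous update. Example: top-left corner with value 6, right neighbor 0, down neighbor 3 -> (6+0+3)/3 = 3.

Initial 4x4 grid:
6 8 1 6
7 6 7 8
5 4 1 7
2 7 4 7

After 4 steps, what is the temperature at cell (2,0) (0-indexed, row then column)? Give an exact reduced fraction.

Answer: 109291/21600

Derivation:
Step 1: cell (2,0) = 9/2
Step 2: cell (2,0) = 593/120
Step 3: cell (2,0) = 18233/3600
Step 4: cell (2,0) = 109291/21600
Full grid after step 4:
  124337/21600 412121/72000 79549/14400 60721/10800
  66791/12000 108153/20000 164767/30000 15821/2880
  109291/21600 458651/90000 62033/12000 5231/960
  155813/32400 1039/216 913/180 37957/7200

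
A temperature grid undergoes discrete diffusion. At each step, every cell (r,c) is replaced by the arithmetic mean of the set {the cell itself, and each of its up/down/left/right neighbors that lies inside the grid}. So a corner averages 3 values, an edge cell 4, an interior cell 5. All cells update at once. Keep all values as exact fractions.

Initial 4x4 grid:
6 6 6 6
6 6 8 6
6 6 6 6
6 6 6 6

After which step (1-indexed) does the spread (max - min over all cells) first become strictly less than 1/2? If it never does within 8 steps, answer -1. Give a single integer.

Step 1: max=13/2, min=6, spread=1/2
Step 2: max=161/25, min=6, spread=11/25
  -> spread < 1/2 first at step 2
Step 3: max=7567/1200, min=6, spread=367/1200
Step 4: max=33971/5400, min=1813/300, spread=1337/5400
Step 5: max=1013669/162000, min=54469/9000, spread=33227/162000
Step 6: max=30374327/4860000, min=328049/54000, spread=849917/4860000
Step 7: max=908514347/145800000, min=4928533/810000, spread=21378407/145800000
Step 8: max=27210462371/4374000000, min=1481688343/243000000, spread=540072197/4374000000

Answer: 2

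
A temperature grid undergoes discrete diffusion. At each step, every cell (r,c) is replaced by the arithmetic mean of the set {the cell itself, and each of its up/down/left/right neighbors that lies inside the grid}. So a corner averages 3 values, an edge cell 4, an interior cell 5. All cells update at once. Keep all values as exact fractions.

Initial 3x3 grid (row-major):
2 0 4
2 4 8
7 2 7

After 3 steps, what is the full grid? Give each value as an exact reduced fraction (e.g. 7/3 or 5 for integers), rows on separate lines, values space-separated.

Answer: 5957/2160 24137/7200 2759/720
16433/4800 5647/1500 65699/14400
8287/2160 16231/3600 10447/2160

Derivation:
After step 1:
  4/3 5/2 4
  15/4 16/5 23/4
  11/3 5 17/3
After step 2:
  91/36 331/120 49/12
  239/80 101/25 1117/240
  149/36 263/60 197/36
After step 3:
  5957/2160 24137/7200 2759/720
  16433/4800 5647/1500 65699/14400
  8287/2160 16231/3600 10447/2160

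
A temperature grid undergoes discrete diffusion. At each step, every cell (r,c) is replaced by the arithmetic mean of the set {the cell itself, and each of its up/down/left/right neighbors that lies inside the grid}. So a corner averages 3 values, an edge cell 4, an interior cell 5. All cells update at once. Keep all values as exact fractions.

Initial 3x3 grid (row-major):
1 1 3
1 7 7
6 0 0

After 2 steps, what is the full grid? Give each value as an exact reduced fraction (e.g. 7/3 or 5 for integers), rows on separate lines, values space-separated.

Answer: 31/12 163/60 131/36
617/240 349/100 269/80
28/9 667/240 59/18

Derivation:
After step 1:
  1 3 11/3
  15/4 16/5 17/4
  7/3 13/4 7/3
After step 2:
  31/12 163/60 131/36
  617/240 349/100 269/80
  28/9 667/240 59/18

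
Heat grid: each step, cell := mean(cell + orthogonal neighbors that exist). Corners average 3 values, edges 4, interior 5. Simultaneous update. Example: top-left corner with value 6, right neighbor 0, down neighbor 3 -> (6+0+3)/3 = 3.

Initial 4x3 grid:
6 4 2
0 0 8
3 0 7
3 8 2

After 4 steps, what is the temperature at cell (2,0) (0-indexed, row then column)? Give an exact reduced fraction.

Step 1: cell (2,0) = 3/2
Step 2: cell (2,0) = 721/240
Step 3: cell (2,0) = 829/288
Step 4: cell (2,0) = 137813/43200
Full grid after step 4:
  38947/12960 47023/14400 11783/3240
  126529/43200 40121/12000 79177/21600
  137813/43200 248051/72000 84919/21600
  86953/25920 653587/172800 103783/25920

Answer: 137813/43200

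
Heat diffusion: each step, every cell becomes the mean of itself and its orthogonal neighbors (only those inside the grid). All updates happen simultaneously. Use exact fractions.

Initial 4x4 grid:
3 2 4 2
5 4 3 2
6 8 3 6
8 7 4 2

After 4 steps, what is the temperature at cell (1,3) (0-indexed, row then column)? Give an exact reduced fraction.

Step 1: cell (1,3) = 13/4
Step 2: cell (1,3) = 371/120
Step 3: cell (1,3) = 12137/3600
Step 4: cell (1,3) = 369431/108000
Full grid after step 4:
  263027/64800 102013/27000 45277/13500 103637/32400
  1012409/216000 768413/180000 342353/90000 369431/108000
  392827/72000 38333/7500 259183/60000 141113/36000
  32069/5400 393137/72000 38129/8000 30059/7200

Answer: 369431/108000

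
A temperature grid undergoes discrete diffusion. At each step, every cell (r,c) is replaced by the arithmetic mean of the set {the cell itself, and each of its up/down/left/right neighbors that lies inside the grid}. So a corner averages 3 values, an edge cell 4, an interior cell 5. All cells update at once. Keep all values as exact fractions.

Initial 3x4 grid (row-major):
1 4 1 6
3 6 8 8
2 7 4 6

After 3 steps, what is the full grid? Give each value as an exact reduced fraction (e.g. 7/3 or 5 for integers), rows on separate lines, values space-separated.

After step 1:
  8/3 3 19/4 5
  3 28/5 27/5 7
  4 19/4 25/4 6
After step 2:
  26/9 961/240 363/80 67/12
  229/60 87/20 29/5 117/20
  47/12 103/20 28/5 77/12
After step 3:
  7711/2160 5681/1440 797/160 3833/720
  539/144 5549/1200 2091/400 473/80
  773/180 1141/240 689/120 268/45

Answer: 7711/2160 5681/1440 797/160 3833/720
539/144 5549/1200 2091/400 473/80
773/180 1141/240 689/120 268/45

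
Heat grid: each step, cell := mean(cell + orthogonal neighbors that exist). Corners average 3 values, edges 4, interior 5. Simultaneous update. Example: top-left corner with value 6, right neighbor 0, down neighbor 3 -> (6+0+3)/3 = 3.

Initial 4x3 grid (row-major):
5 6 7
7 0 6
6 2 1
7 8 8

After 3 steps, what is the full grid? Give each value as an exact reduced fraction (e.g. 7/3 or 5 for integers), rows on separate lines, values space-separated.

Answer: 1837/360 34301/7200 10517/2160
1917/400 28343/6000 31631/7200
132/25 7087/1500 33991/7200
4063/720 78977/14400 2731/540

Derivation:
After step 1:
  6 9/2 19/3
  9/2 21/5 7/2
  11/2 17/5 17/4
  7 25/4 17/3
After step 2:
  5 631/120 43/9
  101/20 201/50 1097/240
  51/10 118/25 1009/240
  25/4 1339/240 97/18
After step 3:
  1837/360 34301/7200 10517/2160
  1917/400 28343/6000 31631/7200
  132/25 7087/1500 33991/7200
  4063/720 78977/14400 2731/540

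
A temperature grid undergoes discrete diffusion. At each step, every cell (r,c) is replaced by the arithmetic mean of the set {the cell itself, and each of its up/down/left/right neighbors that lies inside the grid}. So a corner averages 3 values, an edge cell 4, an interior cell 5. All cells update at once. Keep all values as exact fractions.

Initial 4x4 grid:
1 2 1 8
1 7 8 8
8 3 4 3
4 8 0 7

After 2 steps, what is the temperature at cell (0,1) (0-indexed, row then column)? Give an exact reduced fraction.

Answer: 391/120

Derivation:
Step 1: cell (0,1) = 11/4
Step 2: cell (0,1) = 391/120
Full grid after step 2:
  25/9 391/120 563/120 103/18
  827/240 114/25 249/50 1411/240
  251/48 431/100 509/100 1151/240
  173/36 127/24 463/120 163/36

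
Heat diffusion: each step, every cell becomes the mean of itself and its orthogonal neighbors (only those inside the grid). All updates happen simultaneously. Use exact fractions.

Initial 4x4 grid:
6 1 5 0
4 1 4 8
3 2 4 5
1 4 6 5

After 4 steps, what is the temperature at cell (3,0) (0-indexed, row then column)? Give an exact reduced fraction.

Answer: 50431/16200

Derivation:
Step 1: cell (3,0) = 8/3
Step 2: cell (3,0) = 101/36
Step 3: cell (3,0) = 1627/540
Step 4: cell (3,0) = 50431/16200
Full grid after step 4:
  208081/64800 141437/43200 6325/1728 25067/6480
  66949/21600 608431/180000 336451/90000 181117/43200
  336737/108000 37993/11250 732023/180000 957713/216000
  50431/16200 380717/108000 446509/108000 299369/64800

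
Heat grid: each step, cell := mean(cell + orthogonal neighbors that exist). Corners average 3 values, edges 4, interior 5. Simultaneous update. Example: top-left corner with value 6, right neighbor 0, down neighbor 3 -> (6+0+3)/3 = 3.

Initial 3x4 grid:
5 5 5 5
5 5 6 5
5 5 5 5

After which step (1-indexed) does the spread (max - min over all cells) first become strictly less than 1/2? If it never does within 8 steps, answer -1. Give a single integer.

Answer: 1

Derivation:
Step 1: max=21/4, min=5, spread=1/4
  -> spread < 1/2 first at step 1
Step 2: max=523/100, min=5, spread=23/100
Step 3: max=24811/4800, min=2013/400, spread=131/960
Step 4: max=222551/43200, min=36391/7200, spread=841/8640
Step 5: max=88942051/17280000, min=7293373/1440000, spread=56863/691200
Step 6: max=799134341/155520000, min=65789543/12960000, spread=386393/6220800
Step 7: max=319433723131/62208000000, min=26340358813/5184000000, spread=26795339/497664000
Step 8: max=19146215714129/3732480000000, min=1582286149667/311040000000, spread=254051069/5971968000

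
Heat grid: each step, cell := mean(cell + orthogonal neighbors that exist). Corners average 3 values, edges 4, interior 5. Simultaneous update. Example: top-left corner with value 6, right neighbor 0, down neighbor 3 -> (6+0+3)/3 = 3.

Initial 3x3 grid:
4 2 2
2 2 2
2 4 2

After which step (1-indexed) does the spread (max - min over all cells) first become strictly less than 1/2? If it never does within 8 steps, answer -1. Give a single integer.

Step 1: max=8/3, min=2, spread=2/3
Step 2: max=307/120, min=13/6, spread=47/120
  -> spread < 1/2 first at step 2
Step 3: max=1381/540, min=91/40, spread=61/216
Step 4: max=81437/32400, min=50033/21600, spread=511/2592
Step 5: max=4847089/1944000, min=3051851/1296000, spread=4309/31104
Step 6: max=288263633/116640000, min=61538099/25920000, spread=36295/373248
Step 7: max=17205843901/6998400000, min=11152049059/4665600000, spread=305773/4478976
Step 8: max=1027905511397/419904000000, min=671853929473/279936000000, spread=2575951/53747712

Answer: 2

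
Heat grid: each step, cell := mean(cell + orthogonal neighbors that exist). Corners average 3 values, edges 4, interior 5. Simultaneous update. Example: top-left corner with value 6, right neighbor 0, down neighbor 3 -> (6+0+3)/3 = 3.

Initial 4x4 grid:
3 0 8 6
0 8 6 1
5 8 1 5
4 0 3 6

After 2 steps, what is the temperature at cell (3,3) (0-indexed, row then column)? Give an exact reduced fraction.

Step 1: cell (3,3) = 14/3
Step 2: cell (3,3) = 125/36
Full grid after step 2:
  13/4 303/80 391/80 29/6
  273/80 447/100 233/50 351/80
  313/80 107/25 391/100 1021/240
  11/3 273/80 931/240 125/36

Answer: 125/36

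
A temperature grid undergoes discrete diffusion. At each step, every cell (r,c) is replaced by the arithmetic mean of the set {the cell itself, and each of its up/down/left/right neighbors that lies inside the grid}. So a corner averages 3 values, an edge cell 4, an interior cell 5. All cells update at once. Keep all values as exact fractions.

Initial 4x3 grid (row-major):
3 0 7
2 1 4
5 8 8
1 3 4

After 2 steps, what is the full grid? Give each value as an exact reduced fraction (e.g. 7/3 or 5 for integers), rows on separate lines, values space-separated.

Answer: 43/18 133/48 137/36
137/48 37/10 53/12
59/16 22/5 21/4
11/3 17/4 5

Derivation:
After step 1:
  5/3 11/4 11/3
  11/4 3 5
  4 5 6
  3 4 5
After step 2:
  43/18 133/48 137/36
  137/48 37/10 53/12
  59/16 22/5 21/4
  11/3 17/4 5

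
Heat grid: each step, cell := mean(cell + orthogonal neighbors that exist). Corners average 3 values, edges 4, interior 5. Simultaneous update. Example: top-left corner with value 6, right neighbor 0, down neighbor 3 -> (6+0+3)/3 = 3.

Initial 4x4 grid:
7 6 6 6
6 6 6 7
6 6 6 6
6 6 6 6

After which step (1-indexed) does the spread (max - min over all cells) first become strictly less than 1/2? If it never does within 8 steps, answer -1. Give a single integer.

Answer: 1

Derivation:
Step 1: max=19/3, min=6, spread=1/3
  -> spread < 1/2 first at step 1
Step 2: max=113/18, min=6, spread=5/18
Step 3: max=13427/2160, min=6, spread=467/2160
Step 4: max=400457/64800, min=1735/288, spread=5041/32400
Step 5: max=12006491/1944000, min=3774/625, spread=1339207/9720000
Step 6: max=359347769/58320000, min=39204023/6480000, spread=3255781/29160000
Step 7: max=10769457467/1749600000, min=235660817/38880000, spread=82360351/874800000
Step 8: max=322659489857/52488000000, min=2359335809/388800000, spread=2074577821/26244000000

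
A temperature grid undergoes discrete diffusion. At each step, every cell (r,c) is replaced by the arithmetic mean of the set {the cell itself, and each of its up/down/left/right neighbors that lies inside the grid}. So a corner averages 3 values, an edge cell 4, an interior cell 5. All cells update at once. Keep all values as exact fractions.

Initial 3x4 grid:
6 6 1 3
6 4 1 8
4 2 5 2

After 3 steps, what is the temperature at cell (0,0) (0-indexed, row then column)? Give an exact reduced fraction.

Answer: 839/180

Derivation:
Step 1: cell (0,0) = 6
Step 2: cell (0,0) = 61/12
Step 3: cell (0,0) = 839/180
Full grid after step 3:
  839/180 5131/1200 547/150 1343/360
  2723/600 7921/2000 7571/2000 8657/2400
  997/240 3129/800 8527/2400 2761/720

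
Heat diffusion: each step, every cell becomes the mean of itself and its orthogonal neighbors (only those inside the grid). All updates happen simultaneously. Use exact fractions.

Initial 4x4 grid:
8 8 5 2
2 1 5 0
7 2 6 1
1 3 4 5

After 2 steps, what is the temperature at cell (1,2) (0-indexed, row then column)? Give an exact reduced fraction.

Step 1: cell (1,2) = 17/5
Step 2: cell (1,2) = 88/25
Full grid after step 2:
  16/3 201/40 487/120 28/9
  171/40 104/25 88/25 161/60
  449/120 33/10 183/50 179/60
  55/18 217/60 209/60 65/18

Answer: 88/25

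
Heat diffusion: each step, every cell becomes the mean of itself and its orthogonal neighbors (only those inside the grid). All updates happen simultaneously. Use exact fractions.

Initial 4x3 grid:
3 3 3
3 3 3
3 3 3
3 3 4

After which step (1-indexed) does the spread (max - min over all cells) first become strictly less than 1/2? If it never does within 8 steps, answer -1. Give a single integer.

Answer: 1

Derivation:
Step 1: max=10/3, min=3, spread=1/3
  -> spread < 1/2 first at step 1
Step 2: max=59/18, min=3, spread=5/18
Step 3: max=689/216, min=3, spread=41/216
Step 4: max=81977/25920, min=3, spread=4217/25920
Step 5: max=4874749/1555200, min=21679/7200, spread=38417/311040
Step 6: max=291136211/93312000, min=434597/144000, spread=1903471/18662400
Step 7: max=17397149089/5598720000, min=13075759/4320000, spread=18038617/223948800
Step 8: max=1041037782851/335923200000, min=1179326759/388800000, spread=883978523/13436928000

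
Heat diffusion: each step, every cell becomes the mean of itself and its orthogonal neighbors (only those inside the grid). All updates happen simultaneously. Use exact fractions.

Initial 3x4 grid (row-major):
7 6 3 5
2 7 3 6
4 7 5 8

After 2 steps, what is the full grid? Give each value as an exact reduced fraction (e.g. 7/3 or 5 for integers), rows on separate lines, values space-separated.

After step 1:
  5 23/4 17/4 14/3
  5 5 24/5 11/2
  13/3 23/4 23/4 19/3
After step 2:
  21/4 5 73/15 173/36
  29/6 263/50 253/50 213/40
  181/36 125/24 679/120 211/36

Answer: 21/4 5 73/15 173/36
29/6 263/50 253/50 213/40
181/36 125/24 679/120 211/36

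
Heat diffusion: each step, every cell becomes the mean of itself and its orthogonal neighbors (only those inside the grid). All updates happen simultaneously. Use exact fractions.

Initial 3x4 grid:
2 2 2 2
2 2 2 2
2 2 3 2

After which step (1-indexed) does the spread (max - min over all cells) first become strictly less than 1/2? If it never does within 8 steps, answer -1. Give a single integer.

Answer: 1

Derivation:
Step 1: max=7/3, min=2, spread=1/3
  -> spread < 1/2 first at step 1
Step 2: max=271/120, min=2, spread=31/120
Step 3: max=2371/1080, min=2, spread=211/1080
Step 4: max=232897/108000, min=3647/1800, spread=14077/108000
Step 5: max=2084407/972000, min=219683/108000, spread=5363/48600
Step 6: max=62060809/29160000, min=122869/60000, spread=93859/1166400
Step 7: max=3709474481/1749600000, min=199736467/97200000, spread=4568723/69984000
Step 8: max=221732435629/104976000000, min=6013618889/2916000000, spread=8387449/167961600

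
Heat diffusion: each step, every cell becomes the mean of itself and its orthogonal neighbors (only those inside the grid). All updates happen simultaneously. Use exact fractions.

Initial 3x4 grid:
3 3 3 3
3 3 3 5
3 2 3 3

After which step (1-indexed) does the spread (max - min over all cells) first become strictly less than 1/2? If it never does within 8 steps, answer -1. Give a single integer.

Step 1: max=11/3, min=8/3, spread=1
Step 2: max=427/120, min=329/120, spread=49/60
Step 3: max=3677/1080, min=3029/1080, spread=3/5
Step 4: max=1434763/432000, min=93311/32400, spread=571849/1296000
  -> spread < 1/2 first at step 4
Step 5: max=12747233/3888000, min=2821097/972000, spread=97523/259200
Step 6: max=754494007/233280000, min=85799129/29160000, spread=302671/1036800
Step 7: max=44940357413/13996800000, min=5186756311/1749600000, spread=45950759/186624000
Step 8: max=2675915355967/839808000000, min=313683705449/104976000000, spread=443855233/2239488000

Answer: 4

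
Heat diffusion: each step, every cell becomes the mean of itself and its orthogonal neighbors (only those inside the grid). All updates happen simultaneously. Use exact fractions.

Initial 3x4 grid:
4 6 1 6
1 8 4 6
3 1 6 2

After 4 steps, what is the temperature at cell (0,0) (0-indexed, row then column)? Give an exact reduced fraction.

Step 1: cell (0,0) = 11/3
Step 2: cell (0,0) = 149/36
Step 3: cell (0,0) = 419/108
Step 4: cell (0,0) = 26011/6480
Full grid after step 4:
  26011/6480 11099/2700 11899/2700 56947/12960
  40411/10800 146827/36000 25217/6000 42407/9600
  47837/12960 163709/43200 180509/43200 13733/3240

Answer: 26011/6480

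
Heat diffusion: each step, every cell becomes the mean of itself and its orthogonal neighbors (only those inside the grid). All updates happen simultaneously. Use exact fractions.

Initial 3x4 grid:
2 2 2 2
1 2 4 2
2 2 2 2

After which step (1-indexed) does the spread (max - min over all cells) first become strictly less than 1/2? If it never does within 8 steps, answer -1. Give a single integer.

Answer: 3

Derivation:
Step 1: max=5/2, min=5/3, spread=5/6
Step 2: max=121/50, min=65/36, spread=553/900
Step 3: max=5587/2400, min=27007/14400, spread=1303/2880
  -> spread < 1/2 first at step 3
Step 4: max=49367/21600, min=251837/129600, spread=8873/25920
Step 5: max=19614427/8640000, min=102301687/51840000, spread=123079/414720
Step 6: max=1162647593/518400000, min=6247717733/3110400000, spread=29126713/124416000
Step 7: max=69330726787/31104000000, min=378406092847/186624000000, spread=300626143/1492992000
Step 8: max=4127436723233/1866240000000, min=22922610885773/11197440000000, spread=14736075629/89579520000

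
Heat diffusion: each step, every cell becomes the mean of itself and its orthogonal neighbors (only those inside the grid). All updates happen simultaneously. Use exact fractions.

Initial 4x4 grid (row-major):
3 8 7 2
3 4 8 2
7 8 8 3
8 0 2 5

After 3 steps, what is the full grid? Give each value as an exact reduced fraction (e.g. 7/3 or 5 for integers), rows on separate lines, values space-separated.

After step 1:
  14/3 11/2 25/4 11/3
  17/4 31/5 29/5 15/4
  13/2 27/5 29/5 9/2
  5 9/2 15/4 10/3
After step 2:
  173/36 1357/240 1273/240 41/9
  1297/240 543/100 139/25 1063/240
  423/80 142/25 101/20 1043/240
  16/3 373/80 1043/240 139/36
After step 3:
  5711/1080 38149/7200 37933/7200 643/135
  37669/7200 16637/3000 1933/375 34003/7200
  4341/800 2611/500 14989/3000 6367/1440
  917/180 12013/2400 6451/1440 4519/1080

Answer: 5711/1080 38149/7200 37933/7200 643/135
37669/7200 16637/3000 1933/375 34003/7200
4341/800 2611/500 14989/3000 6367/1440
917/180 12013/2400 6451/1440 4519/1080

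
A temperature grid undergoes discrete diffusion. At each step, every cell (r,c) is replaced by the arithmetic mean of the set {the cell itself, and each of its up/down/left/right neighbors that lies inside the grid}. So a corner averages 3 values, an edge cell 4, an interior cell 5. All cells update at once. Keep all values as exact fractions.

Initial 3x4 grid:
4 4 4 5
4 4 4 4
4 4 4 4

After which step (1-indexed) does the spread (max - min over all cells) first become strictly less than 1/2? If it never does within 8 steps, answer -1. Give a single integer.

Step 1: max=13/3, min=4, spread=1/3
  -> spread < 1/2 first at step 1
Step 2: max=77/18, min=4, spread=5/18
Step 3: max=905/216, min=4, spread=41/216
Step 4: max=107897/25920, min=4, spread=4217/25920
Step 5: max=6429949/1555200, min=28879/7200, spread=38417/311040
Step 6: max=384448211/93312000, min=578597/144000, spread=1903471/18662400
Step 7: max=22995869089/5598720000, min=17395759/4320000, spread=18038617/223948800
Step 8: max=1376960982851/335923200000, min=1568126759/388800000, spread=883978523/13436928000

Answer: 1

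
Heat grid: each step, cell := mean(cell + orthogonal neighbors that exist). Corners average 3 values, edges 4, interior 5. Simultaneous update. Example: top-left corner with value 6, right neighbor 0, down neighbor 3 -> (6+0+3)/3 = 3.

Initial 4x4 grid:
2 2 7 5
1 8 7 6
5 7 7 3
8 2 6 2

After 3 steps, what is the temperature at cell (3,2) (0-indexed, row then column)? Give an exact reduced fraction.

Answer: 17789/3600

Derivation:
Step 1: cell (3,2) = 17/4
Step 2: cell (3,2) = 59/12
Step 3: cell (3,2) = 17789/3600
Full grid after step 3:
  1673/432 16829/3600 1267/240 271/48
  31993/7200 29659/6000 11183/2000 2609/480
  3977/800 10637/2000 31849/6000 36343/7200
  3731/720 2101/400 17789/3600 2003/432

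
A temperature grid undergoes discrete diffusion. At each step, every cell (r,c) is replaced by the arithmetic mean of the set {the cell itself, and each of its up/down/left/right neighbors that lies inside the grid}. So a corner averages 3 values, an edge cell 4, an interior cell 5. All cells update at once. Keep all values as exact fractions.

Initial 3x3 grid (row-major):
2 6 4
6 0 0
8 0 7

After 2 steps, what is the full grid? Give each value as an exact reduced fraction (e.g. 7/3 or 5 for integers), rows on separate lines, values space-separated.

Answer: 35/9 67/20 109/36
59/15 159/50 649/240
149/36 263/80 53/18

Derivation:
After step 1:
  14/3 3 10/3
  4 12/5 11/4
  14/3 15/4 7/3
After step 2:
  35/9 67/20 109/36
  59/15 159/50 649/240
  149/36 263/80 53/18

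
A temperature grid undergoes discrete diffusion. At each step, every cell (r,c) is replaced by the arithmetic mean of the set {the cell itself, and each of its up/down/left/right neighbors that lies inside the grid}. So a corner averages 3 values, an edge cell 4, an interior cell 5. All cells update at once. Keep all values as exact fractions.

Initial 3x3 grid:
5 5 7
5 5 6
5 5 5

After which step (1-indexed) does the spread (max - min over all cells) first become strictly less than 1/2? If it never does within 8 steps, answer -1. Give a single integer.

Answer: 4

Derivation:
Step 1: max=6, min=5, spread=1
Step 2: max=23/4, min=5, spread=3/4
Step 3: max=4019/720, min=911/180, spread=25/48
Step 4: max=237353/43200, min=27691/5400, spread=211/576
  -> spread < 1/2 first at step 4
Step 5: max=4694297/864000, min=41409/8000, spread=1777/6912
Step 6: max=838918177/155520000, min=12669493/2430000, spread=14971/82944
Step 7: max=50075870419/9331200000, min=12223371511/2332800000, spread=126121/995328
Step 8: max=997999302131/186624000000, min=122674719407/23328000000, spread=1062499/11943936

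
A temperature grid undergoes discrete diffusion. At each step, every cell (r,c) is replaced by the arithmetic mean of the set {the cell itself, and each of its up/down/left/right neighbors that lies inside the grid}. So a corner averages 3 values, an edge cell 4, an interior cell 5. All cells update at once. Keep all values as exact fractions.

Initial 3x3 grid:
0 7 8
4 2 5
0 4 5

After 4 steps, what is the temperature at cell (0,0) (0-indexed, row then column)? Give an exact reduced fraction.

Answer: 469193/129600

Derivation:
Step 1: cell (0,0) = 11/3
Step 2: cell (0,0) = 113/36
Step 3: cell (0,0) = 7879/2160
Step 4: cell (0,0) = 469193/129600
Full grid after step 4:
  469193/129600 3662531/864000 597143/129600
  1479703/432000 691711/180000 971039/216000
  407243/129600 3187781/864000 530393/129600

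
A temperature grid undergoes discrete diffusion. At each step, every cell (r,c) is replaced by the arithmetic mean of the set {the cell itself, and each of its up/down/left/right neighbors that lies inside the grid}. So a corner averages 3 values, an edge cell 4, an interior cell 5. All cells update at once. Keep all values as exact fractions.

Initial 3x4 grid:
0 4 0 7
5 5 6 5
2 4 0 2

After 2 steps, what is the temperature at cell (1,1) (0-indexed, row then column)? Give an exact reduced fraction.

Answer: 16/5

Derivation:
Step 1: cell (1,1) = 24/5
Step 2: cell (1,1) = 16/5
Full grid after step 2:
  11/4 143/40 137/40 53/12
  217/60 16/5 81/20 109/30
  113/36 853/240 677/240 31/9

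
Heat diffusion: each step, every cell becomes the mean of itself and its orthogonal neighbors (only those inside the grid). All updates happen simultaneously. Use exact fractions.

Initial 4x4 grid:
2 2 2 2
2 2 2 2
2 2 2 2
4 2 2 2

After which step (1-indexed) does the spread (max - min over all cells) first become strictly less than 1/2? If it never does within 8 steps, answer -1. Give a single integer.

Answer: 3

Derivation:
Step 1: max=8/3, min=2, spread=2/3
Step 2: max=23/9, min=2, spread=5/9
Step 3: max=257/108, min=2, spread=41/108
  -> spread < 1/2 first at step 3
Step 4: max=7523/3240, min=2, spread=1043/3240
Step 5: max=219953/97200, min=2, spread=25553/97200
Step 6: max=6503459/2916000, min=18079/9000, spread=645863/2916000
Step 7: max=192601691/87480000, min=120971/60000, spread=16225973/87480000
Step 8: max=5726277983/2624400000, min=54701/27000, spread=409340783/2624400000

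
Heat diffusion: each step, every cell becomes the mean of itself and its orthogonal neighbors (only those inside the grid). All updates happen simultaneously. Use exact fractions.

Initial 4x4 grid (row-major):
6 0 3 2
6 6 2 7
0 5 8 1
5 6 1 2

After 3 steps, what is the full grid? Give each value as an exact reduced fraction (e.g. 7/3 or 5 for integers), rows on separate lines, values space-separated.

After step 1:
  4 15/4 7/4 4
  9/2 19/5 26/5 3
  4 5 17/5 9/2
  11/3 17/4 17/4 4/3
After step 2:
  49/12 133/40 147/40 35/12
  163/40 89/20 343/100 167/40
  103/24 409/100 447/100 367/120
  143/36 103/24 397/120 121/36
After step 3:
  689/180 233/60 1001/300 323/90
  169/40 1937/500 101/25 679/200
  7393/1800 3239/750 5507/1500 6779/1800
  113/27 881/225 868/225 1751/540

Answer: 689/180 233/60 1001/300 323/90
169/40 1937/500 101/25 679/200
7393/1800 3239/750 5507/1500 6779/1800
113/27 881/225 868/225 1751/540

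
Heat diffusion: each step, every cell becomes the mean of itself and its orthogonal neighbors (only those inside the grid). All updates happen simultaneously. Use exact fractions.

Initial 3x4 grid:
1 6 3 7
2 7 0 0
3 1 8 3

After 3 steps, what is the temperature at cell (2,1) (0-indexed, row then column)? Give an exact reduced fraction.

Step 1: cell (2,1) = 19/4
Step 2: cell (2,1) = 259/80
Step 3: cell (2,1) = 2827/800
Full grid after step 3:
  133/40 8831/2400 25103/7200 7451/2160
  16207/4800 6713/2000 3579/1000 7721/2400
  283/90 2827/800 23953/7200 7261/2160

Answer: 2827/800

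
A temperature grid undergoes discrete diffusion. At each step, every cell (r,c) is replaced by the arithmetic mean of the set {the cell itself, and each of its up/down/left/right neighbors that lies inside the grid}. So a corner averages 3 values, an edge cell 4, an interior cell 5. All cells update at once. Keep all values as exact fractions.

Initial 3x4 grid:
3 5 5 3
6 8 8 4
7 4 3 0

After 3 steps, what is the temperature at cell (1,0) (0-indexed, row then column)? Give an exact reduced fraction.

Answer: 10067/1800

Derivation:
Step 1: cell (1,0) = 6
Step 2: cell (1,0) = 169/30
Step 3: cell (1,0) = 10067/1800
Full grid after step 3:
  5861/1080 4811/900 1961/400 3187/720
  10067/1800 32249/6000 14317/3000 59191/14400
  11977/2160 37813/7200 31973/7200 2069/540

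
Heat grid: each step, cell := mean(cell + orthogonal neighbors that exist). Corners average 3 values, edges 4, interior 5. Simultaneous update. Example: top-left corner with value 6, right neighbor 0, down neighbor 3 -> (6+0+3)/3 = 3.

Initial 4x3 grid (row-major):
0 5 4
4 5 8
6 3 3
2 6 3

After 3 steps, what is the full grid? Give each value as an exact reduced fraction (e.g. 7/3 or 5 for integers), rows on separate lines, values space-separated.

After step 1:
  3 7/2 17/3
  15/4 5 5
  15/4 23/5 17/4
  14/3 7/2 4
After step 2:
  41/12 103/24 85/18
  31/8 437/100 239/48
  503/120 211/50 357/80
  143/36 503/120 47/12
After step 3:
  139/36 30241/7200 2015/432
  1189/300 26083/6000 33361/7200
  14633/3600 25723/6000 10547/2400
  556/135 29341/7200 3017/720

Answer: 139/36 30241/7200 2015/432
1189/300 26083/6000 33361/7200
14633/3600 25723/6000 10547/2400
556/135 29341/7200 3017/720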